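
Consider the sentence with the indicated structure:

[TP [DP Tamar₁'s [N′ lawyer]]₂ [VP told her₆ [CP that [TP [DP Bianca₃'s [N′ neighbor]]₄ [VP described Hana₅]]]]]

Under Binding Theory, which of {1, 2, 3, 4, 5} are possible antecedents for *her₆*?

{1}

*her* is a pronoun, so Principle B applies: it must be free in its binding domain.
Binding domain of *her₆*: the matrix TP, whose subject is [Tamar₁'s lawyer]₂.
*Tamar₁* and the pronoun do not c-command one another → neither Principle B nor Principle C is at stake; coindexation permitted.
*[Tamar₁'s lawyer]₂* c-commands the pronoun within its binding domain → coindexation would violate Principle B.
*Bianca₃*: the pronoun c-commands this R-expression → coindexation would violate Principle C on *Bianca₃*.
*[Bianca₃'s neighbor]₄*: the pronoun c-commands this R-expression → coindexation would violate Principle C on *[Bianca₃'s neighbor]₄*.
*Hana₅*: the pronoun c-commands this R-expression → coindexation would violate Principle C on *Hana₅*.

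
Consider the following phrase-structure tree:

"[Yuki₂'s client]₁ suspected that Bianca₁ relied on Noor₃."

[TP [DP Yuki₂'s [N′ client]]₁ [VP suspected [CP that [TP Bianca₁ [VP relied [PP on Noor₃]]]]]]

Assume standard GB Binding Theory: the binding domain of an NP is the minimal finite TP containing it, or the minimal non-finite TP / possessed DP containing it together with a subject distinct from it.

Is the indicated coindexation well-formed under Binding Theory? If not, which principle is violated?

Principle C

The two coindexed NPs are *[Yuki₂'s client]₁* and *Bianca₁*.
*Bianca₁* is an R-expression. Principle C requires it to be free everywhere.
*[Yuki₂'s client]₁* c-commands it and carries the same index.
The R-expression is bound → Principle C violation.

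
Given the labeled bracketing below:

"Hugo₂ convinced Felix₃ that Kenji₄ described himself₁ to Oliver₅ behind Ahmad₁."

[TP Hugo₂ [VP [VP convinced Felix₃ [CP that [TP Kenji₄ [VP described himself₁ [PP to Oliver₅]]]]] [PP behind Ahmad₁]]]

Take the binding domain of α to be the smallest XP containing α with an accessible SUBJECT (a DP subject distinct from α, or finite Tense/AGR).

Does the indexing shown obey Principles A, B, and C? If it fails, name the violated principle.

The two coindexed NPs are *Ahmad₁* and *himself₁*.
*himself₁* is an anaphor. Principle A requires it to be bound within its binding domain — the embedded TP, whose subject is Kenji₄.
Within that domain it is c-commanded by *Kenji₄*, which does not share its index.
*Ahmad₁* does not c-command the anaphor at all.
The anaphor is unbound in its domain → Principle A violation.

Principle A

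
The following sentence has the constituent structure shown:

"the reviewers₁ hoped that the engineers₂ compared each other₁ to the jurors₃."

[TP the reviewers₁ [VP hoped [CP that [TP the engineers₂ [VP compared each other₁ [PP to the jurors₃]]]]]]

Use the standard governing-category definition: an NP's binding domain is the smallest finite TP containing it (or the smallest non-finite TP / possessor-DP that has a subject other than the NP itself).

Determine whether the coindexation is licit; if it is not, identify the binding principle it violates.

Principle A

The two coindexed NPs are *the reviewers₁* and *each other₁*.
*each other₁* is an anaphor. Principle A requires it to be bound within its binding domain — the embedded TP, whose subject is the engineers₂.
Within that domain it is c-commanded by *the engineers₂*, which does not share its index.
*the reviewers₁* does c-command the anaphor, but from outside its binding domain.
The anaphor is unbound in its domain → Principle A violation.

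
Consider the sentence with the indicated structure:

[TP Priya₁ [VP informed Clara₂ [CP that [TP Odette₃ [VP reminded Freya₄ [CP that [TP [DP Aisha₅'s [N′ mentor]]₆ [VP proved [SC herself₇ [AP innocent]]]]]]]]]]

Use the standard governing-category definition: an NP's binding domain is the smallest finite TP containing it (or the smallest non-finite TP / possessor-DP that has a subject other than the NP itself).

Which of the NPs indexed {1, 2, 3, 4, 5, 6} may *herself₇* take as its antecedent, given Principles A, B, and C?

*herself* is an anaphor, so Principle A applies: it must be bound in its binding domain.
Binding domain of *herself₇*: the embedded TP, whose subject is [Aisha₅'s mentor]₆.
*Priya₁* c-commands the anaphor but is outside its binding domain → cannot satisfy Principle A.
*Clara₂* c-commands the anaphor but is outside its binding domain → cannot satisfy Principle A.
*Odette₃* c-commands the anaphor but is outside its binding domain → cannot satisfy Principle A.
*Freya₄* c-commands the anaphor but is outside its binding domain → cannot satisfy Principle A.
*Aisha₅* does not c-command the anaphor → cannot bind it.
*[Aisha₅'s mentor]₆* c-commands the anaphor within its binding domain → licit binder.

{6}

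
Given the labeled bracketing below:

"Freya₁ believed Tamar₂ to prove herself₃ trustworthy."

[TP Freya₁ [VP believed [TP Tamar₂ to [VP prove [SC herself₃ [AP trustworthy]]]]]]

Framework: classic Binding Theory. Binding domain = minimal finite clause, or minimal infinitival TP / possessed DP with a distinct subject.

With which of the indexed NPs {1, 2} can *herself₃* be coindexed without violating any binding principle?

{2}

*herself* is an anaphor, so Principle A applies: it must be bound in its binding domain.
Binding domain of *herself₃*: the embedded TP, whose subject is Tamar₂.
*Freya₁* c-commands the anaphor but is outside its binding domain → cannot satisfy Principle A.
*Tamar₂* c-commands the anaphor within its binding domain → licit binder.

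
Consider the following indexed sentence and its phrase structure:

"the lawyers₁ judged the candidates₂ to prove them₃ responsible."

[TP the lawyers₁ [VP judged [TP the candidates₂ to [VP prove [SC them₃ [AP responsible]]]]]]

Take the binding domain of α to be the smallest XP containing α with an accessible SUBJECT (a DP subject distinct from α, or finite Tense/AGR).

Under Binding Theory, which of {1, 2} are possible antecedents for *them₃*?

{1}

*them* is a pronoun, so Principle B applies: it must be free in its binding domain.
Binding domain of *them₃*: the embedded TP, whose subject is the candidates₂.
*the lawyers₁* c-commands the pronoun but from outside its binding domain, and is not c-commanded by it → coindexation permitted.
*the candidates₂* c-commands the pronoun within its binding domain → coindexation would violate Principle B.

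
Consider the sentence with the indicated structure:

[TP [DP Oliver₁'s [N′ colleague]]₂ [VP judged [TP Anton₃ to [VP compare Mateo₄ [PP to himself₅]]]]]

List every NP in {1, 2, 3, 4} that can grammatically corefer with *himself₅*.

{3, 4}

*himself* is an anaphor, so Principle A applies: it must be bound in its binding domain.
Binding domain of *himself₅*: the embedded TP, whose subject is Anton₃.
*Oliver₁* does not c-command the anaphor → cannot bind it.
*[Oliver₁'s colleague]₂* c-commands the anaphor but is outside its binding domain → cannot satisfy Principle A.
*Anton₃* c-commands the anaphor within its binding domain → licit binder.
*Mateo₄* c-commands the anaphor within its binding domain → licit binder.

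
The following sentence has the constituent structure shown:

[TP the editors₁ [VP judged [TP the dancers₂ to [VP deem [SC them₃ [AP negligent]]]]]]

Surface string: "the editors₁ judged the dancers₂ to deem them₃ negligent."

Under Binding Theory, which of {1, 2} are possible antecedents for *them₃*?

*them* is a pronoun, so Principle B applies: it must be free in its binding domain.
Binding domain of *them₃*: the embedded TP, whose subject is the dancers₂.
*the editors₁* c-commands the pronoun but from outside its binding domain, and is not c-commanded by it → coindexation permitted.
*the dancers₂* c-commands the pronoun within its binding domain → coindexation would violate Principle B.

{1}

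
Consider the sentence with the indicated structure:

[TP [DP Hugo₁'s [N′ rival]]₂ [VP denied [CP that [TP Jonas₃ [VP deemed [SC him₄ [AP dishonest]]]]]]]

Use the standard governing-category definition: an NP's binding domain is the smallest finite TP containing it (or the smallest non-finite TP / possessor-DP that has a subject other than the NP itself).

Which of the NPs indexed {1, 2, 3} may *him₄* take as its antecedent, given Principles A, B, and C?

*him* is a pronoun, so Principle B applies: it must be free in its binding domain.
Binding domain of *him₄*: the embedded TP, whose subject is Jonas₃.
*Hugo₁* and the pronoun do not c-command one another → neither Principle B nor Principle C is at stake; coindexation permitted.
*[Hugo₁'s rival]₂* c-commands the pronoun but from outside its binding domain, and is not c-commanded by it → coindexation permitted.
*Jonas₃* c-commands the pronoun within its binding domain → coindexation would violate Principle B.

{1, 2}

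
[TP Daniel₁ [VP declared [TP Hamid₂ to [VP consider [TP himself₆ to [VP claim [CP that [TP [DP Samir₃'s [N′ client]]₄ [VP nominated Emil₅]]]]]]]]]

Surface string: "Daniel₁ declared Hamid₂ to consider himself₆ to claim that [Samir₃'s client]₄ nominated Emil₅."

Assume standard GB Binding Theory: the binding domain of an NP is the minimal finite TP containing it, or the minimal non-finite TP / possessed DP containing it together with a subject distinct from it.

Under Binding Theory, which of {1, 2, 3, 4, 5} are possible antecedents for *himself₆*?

*himself* is an anaphor, so Principle A applies: it must be bound in its binding domain.
Binding domain of *himself₆*: the embedded TP, whose subject is Hamid₂.
*Daniel₁* c-commands the anaphor but is outside its binding domain → cannot satisfy Principle A.
*Hamid₂* c-commands the anaphor within its binding domain → licit binder.
*Samir₃* does not c-command the anaphor → cannot bind it.
*[Samir₃'s client]₄* does not c-command the anaphor → cannot bind it.
*Emil₅* does not c-command the anaphor → cannot bind it.

{2}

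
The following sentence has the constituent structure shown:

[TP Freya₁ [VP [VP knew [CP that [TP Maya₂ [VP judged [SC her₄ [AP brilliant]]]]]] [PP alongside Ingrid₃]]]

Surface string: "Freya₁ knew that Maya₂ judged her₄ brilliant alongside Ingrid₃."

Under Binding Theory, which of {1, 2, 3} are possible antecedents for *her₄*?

{1, 3}

*her* is a pronoun, so Principle B applies: it must be free in its binding domain.
Binding domain of *her₄*: the embedded TP, whose subject is Maya₂.
*Freya₁* c-commands the pronoun but from outside its binding domain, and is not c-commanded by it → coindexation permitted.
*Maya₂* c-commands the pronoun within its binding domain → coindexation would violate Principle B.
*Ingrid₃* and the pronoun do not c-command one another → neither Principle B nor Principle C is at stake; coindexation permitted.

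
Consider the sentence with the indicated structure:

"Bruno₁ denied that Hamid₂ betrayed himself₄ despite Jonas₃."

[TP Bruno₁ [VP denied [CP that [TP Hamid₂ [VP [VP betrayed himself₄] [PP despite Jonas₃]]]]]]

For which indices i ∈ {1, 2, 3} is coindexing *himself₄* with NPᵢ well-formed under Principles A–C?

*himself* is an anaphor, so Principle A applies: it must be bound in its binding domain.
Binding domain of *himself₄*: the embedded TP, whose subject is Hamid₂.
*Bruno₁* c-commands the anaphor but is outside its binding domain → cannot satisfy Principle A.
*Hamid₂* c-commands the anaphor within its binding domain → licit binder.
*Jonas₃* does not c-command the anaphor → cannot bind it.

{2}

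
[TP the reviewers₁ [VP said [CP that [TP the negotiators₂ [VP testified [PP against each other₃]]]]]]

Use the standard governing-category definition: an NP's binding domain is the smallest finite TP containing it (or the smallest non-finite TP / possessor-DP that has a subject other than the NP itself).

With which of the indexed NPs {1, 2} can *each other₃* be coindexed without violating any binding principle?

{2}

*each other* is an anaphor, so Principle A applies: it must be bound in its binding domain.
Binding domain of *each other₃*: the embedded TP, whose subject is the negotiators₂.
*the reviewers₁* c-commands the anaphor but is outside its binding domain → cannot satisfy Principle A.
*the negotiators₂* c-commands the anaphor within its binding domain → licit binder.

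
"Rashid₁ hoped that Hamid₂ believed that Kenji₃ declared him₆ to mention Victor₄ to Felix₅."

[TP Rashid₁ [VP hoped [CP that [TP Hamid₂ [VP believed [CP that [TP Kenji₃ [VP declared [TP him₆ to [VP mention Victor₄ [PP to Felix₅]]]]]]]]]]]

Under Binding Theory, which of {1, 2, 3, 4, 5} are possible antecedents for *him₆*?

{1, 2}

*him* is a pronoun, so Principle B applies: it must be free in its binding domain.
Binding domain of *him₆*: the embedded TP, whose subject is Kenji₃.
*Rashid₁* c-commands the pronoun but from outside its binding domain, and is not c-commanded by it → coindexation permitted.
*Hamid₂* c-commands the pronoun but from outside its binding domain, and is not c-commanded by it → coindexation permitted.
*Kenji₃* c-commands the pronoun within its binding domain → coindexation would violate Principle B.
*Victor₄*: the pronoun c-commands this R-expression → coindexation would violate Principle C on *Victor₄*.
*Felix₅*: the pronoun c-commands this R-expression → coindexation would violate Principle C on *Felix₅*.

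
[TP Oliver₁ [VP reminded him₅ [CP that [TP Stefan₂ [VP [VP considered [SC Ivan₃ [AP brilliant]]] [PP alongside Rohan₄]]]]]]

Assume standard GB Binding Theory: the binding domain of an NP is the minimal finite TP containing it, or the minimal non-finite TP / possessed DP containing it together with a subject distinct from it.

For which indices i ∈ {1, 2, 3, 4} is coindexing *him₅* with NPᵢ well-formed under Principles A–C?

*him* is a pronoun, so Principle B applies: it must be free in its binding domain.
Binding domain of *him₅*: the matrix TP, whose subject is Oliver₁.
*Oliver₁* c-commands the pronoun within its binding domain → coindexation would violate Principle B.
*Stefan₂*: the pronoun c-commands this R-expression → coindexation would violate Principle C on *Stefan₂*.
*Ivan₃*: the pronoun c-commands this R-expression → coindexation would violate Principle C on *Ivan₃*.
*Rohan₄*: the pronoun c-commands this R-expression → coindexation would violate Principle C on *Rohan₄*.

none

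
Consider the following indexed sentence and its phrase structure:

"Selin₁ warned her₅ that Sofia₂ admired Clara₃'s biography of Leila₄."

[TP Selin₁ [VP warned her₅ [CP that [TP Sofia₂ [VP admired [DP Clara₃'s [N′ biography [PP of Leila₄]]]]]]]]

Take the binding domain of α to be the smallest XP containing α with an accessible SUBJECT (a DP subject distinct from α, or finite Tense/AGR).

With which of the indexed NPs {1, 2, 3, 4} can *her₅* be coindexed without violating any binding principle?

none

*her* is a pronoun, so Principle B applies: it must be free in its binding domain.
Binding domain of *her₅*: the matrix TP, whose subject is Selin₁.
*Selin₁* c-commands the pronoun within its binding domain → coindexation would violate Principle B.
*Sofia₂*: the pronoun c-commands this R-expression → coindexation would violate Principle C on *Sofia₂*.
*Clara₃*: the pronoun c-commands this R-expression → coindexation would violate Principle C on *Clara₃*.
*Leila₄*: the pronoun c-commands this R-expression → coindexation would violate Principle C on *Leila₄*.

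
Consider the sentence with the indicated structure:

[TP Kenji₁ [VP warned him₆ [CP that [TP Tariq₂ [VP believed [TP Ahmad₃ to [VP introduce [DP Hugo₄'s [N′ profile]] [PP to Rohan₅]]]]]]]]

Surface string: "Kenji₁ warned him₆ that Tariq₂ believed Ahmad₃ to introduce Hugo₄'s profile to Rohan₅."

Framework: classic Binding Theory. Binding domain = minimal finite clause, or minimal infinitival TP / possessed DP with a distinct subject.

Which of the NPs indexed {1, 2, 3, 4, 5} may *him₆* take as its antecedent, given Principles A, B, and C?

none

*him* is a pronoun, so Principle B applies: it must be free in its binding domain.
Binding domain of *him₆*: the matrix TP, whose subject is Kenji₁.
*Kenji₁* c-commands the pronoun within its binding domain → coindexation would violate Principle B.
*Tariq₂*: the pronoun c-commands this R-expression → coindexation would violate Principle C on *Tariq₂*.
*Ahmad₃*: the pronoun c-commands this R-expression → coindexation would violate Principle C on *Ahmad₃*.
*Hugo₄*: the pronoun c-commands this R-expression → coindexation would violate Principle C on *Hugo₄*.
*Rohan₅*: the pronoun c-commands this R-expression → coindexation would violate Principle C on *Rohan₅*.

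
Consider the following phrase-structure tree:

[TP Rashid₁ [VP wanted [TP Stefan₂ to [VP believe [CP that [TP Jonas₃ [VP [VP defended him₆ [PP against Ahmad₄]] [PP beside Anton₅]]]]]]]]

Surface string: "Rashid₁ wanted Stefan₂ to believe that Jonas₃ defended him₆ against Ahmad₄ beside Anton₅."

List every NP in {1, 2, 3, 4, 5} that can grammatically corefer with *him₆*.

{1, 2, 5}

*him* is a pronoun, so Principle B applies: it must be free in its binding domain.
Binding domain of *him₆*: the embedded TP, whose subject is Jonas₃.
*Rashid₁* c-commands the pronoun but from outside its binding domain, and is not c-commanded by it → coindexation permitted.
*Stefan₂* c-commands the pronoun but from outside its binding domain, and is not c-commanded by it → coindexation permitted.
*Jonas₃* c-commands the pronoun within its binding domain → coindexation would violate Principle B.
*Ahmad₄*: the pronoun c-commands this R-expression → coindexation would violate Principle C on *Ahmad₄*.
*Anton₅* and the pronoun do not c-command one another → neither Principle B nor Principle C is at stake; coindexation permitted.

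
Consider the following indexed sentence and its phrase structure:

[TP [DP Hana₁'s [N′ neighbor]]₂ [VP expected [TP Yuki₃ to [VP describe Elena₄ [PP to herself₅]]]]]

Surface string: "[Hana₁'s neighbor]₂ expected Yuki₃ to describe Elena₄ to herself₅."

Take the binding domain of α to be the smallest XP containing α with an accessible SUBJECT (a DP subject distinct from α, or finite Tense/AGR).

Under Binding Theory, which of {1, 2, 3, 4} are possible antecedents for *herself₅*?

*herself* is an anaphor, so Principle A applies: it must be bound in its binding domain.
Binding domain of *herself₅*: the embedded TP, whose subject is Yuki₃.
*Hana₁* does not c-command the anaphor → cannot bind it.
*[Hana₁'s neighbor]₂* c-commands the anaphor but is outside its binding domain → cannot satisfy Principle A.
*Yuki₃* c-commands the anaphor within its binding domain → licit binder.
*Elena₄* c-commands the anaphor within its binding domain → licit binder.

{3, 4}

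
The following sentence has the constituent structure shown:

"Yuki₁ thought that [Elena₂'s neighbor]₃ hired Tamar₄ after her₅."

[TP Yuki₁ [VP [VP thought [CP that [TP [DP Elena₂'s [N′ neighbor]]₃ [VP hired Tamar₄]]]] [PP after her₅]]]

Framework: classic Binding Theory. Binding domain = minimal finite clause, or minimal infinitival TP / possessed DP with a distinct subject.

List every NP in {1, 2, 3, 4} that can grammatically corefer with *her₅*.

*her* is a pronoun, so Principle B applies: it must be free in its binding domain.
Binding domain of *her₅*: the matrix TP, whose subject is Yuki₁.
*Yuki₁* c-commands the pronoun within its binding domain → coindexation would violate Principle B.
*Elena₂* and the pronoun do not c-command one another → neither Principle B nor Principle C is at stake; coindexation permitted.
*[Elena₂'s neighbor]₃* and the pronoun do not c-command one another → neither Principle B nor Principle C is at stake; coindexation permitted.
*Tamar₄* and the pronoun do not c-command one another → neither Principle B nor Principle C is at stake; coindexation permitted.

{2, 3, 4}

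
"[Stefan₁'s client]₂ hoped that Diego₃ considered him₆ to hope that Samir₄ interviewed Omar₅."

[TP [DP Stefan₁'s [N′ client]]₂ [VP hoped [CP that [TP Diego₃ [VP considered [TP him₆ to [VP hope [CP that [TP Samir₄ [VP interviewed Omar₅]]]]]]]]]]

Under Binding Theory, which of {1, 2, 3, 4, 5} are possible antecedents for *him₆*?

{1, 2}

*him* is a pronoun, so Principle B applies: it must be free in its binding domain.
Binding domain of *him₆*: the embedded TP, whose subject is Diego₃.
*Stefan₁* and the pronoun do not c-command one another → neither Principle B nor Principle C is at stake; coindexation permitted.
*[Stefan₁'s client]₂* c-commands the pronoun but from outside its binding domain, and is not c-commanded by it → coindexation permitted.
*Diego₃* c-commands the pronoun within its binding domain → coindexation would violate Principle B.
*Samir₄*: the pronoun c-commands this R-expression → coindexation would violate Principle C on *Samir₄*.
*Omar₅*: the pronoun c-commands this R-expression → coindexation would violate Principle C on *Omar₅*.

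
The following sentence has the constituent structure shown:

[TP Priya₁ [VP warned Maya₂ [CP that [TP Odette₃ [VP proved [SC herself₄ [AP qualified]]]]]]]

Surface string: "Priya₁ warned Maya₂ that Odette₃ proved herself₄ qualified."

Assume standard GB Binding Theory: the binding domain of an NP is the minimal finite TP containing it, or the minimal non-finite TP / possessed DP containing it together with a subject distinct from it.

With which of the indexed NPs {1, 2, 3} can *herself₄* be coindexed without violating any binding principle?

*herself* is an anaphor, so Principle A applies: it must be bound in its binding domain.
Binding domain of *herself₄*: the embedded TP, whose subject is Odette₃.
*Priya₁* c-commands the anaphor but is outside its binding domain → cannot satisfy Principle A.
*Maya₂* c-commands the anaphor but is outside its binding domain → cannot satisfy Principle A.
*Odette₃* c-commands the anaphor within its binding domain → licit binder.

{3}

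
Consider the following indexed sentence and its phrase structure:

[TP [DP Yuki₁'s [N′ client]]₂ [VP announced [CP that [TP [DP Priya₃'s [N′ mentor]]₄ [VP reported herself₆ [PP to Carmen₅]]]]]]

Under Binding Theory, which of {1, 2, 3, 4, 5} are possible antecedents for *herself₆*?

*herself* is an anaphor, so Principle A applies: it must be bound in its binding domain.
Binding domain of *herself₆*: the embedded TP, whose subject is [Priya₃'s mentor]₄.
*Yuki₁* does not c-command the anaphor → cannot bind it.
*[Yuki₁'s client]₂* c-commands the anaphor but is outside its binding domain → cannot satisfy Principle A.
*Priya₃* does not c-command the anaphor → cannot bind it.
*[Priya₃'s mentor]₄* c-commands the anaphor within its binding domain → licit binder.
*Carmen₅* does not c-command the anaphor → cannot bind it.

{4}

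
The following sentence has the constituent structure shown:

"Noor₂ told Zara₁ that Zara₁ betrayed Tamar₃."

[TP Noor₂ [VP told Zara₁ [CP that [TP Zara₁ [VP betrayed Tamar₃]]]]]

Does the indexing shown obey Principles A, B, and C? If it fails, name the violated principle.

The two coindexed NPs are *Zara₁* (the higher occurrence) and *Zara₁* (the lower occurrence).
*Zara₁* (the lower occurrence) is an R-expression. Principle C requires it to be free everywhere.
*Zara₁* (the higher occurrence) c-commands it and carries the same index.
The R-expression is bound → Principle C violation.

Principle C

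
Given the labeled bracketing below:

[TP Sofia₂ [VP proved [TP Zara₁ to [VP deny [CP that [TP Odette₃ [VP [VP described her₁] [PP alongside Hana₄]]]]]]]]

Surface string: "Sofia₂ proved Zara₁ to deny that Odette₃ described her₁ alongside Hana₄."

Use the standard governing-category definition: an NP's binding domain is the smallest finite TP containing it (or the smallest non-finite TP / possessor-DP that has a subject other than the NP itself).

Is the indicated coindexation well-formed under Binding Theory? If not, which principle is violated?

grammatical

The two coindexed NPs are *Zara₁* and *her₁*.
*her₁* is a pronoun; its binding domain is the embedded TP, whose subject is Odette₃. Within that domain it is c-commanded only by *Odette₃*, which carries a different index — the pronoun is free locally, so Principle B holds.
*Zara₁* is an R-expression; *her₁* does not c-command it, and no other NP shares its index, so Principle C is satisfied.
All principles are respected.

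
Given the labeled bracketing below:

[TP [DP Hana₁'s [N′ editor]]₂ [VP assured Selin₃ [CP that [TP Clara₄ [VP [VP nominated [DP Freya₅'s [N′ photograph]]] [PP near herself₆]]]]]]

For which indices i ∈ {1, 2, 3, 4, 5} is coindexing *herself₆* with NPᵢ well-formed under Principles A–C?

*herself* is an anaphor, so Principle A applies: it must be bound in its binding domain.
Binding domain of *herself₆*: the embedded TP, whose subject is Clara₄.
*Hana₁* does not c-command the anaphor → cannot bind it.
*[Hana₁'s editor]₂* c-commands the anaphor but is outside its binding domain → cannot satisfy Principle A.
*Selin₃* c-commands the anaphor but is outside its binding domain → cannot satisfy Principle A.
*Clara₄* c-commands the anaphor within its binding domain → licit binder.
*Freya₅* does not c-command the anaphor → cannot bind it.

{4}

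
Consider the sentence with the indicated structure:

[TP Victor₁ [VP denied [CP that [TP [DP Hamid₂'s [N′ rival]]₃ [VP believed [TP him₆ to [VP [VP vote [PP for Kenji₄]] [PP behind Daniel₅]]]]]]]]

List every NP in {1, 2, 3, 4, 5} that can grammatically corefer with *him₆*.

*him* is a pronoun, so Principle B applies: it must be free in its binding domain.
Binding domain of *him₆*: the embedded TP, whose subject is [Hamid₂'s rival]₃.
*Victor₁* c-commands the pronoun but from outside its binding domain, and is not c-commanded by it → coindexation permitted.
*Hamid₂* and the pronoun do not c-command one another → neither Principle B nor Principle C is at stake; coindexation permitted.
*[Hamid₂'s rival]₃* c-commands the pronoun within its binding domain → coindexation would violate Principle B.
*Kenji₄*: the pronoun c-commands this R-expression → coindexation would violate Principle C on *Kenji₄*.
*Daniel₅*: the pronoun c-commands this R-expression → coindexation would violate Principle C on *Daniel₅*.

{1, 2}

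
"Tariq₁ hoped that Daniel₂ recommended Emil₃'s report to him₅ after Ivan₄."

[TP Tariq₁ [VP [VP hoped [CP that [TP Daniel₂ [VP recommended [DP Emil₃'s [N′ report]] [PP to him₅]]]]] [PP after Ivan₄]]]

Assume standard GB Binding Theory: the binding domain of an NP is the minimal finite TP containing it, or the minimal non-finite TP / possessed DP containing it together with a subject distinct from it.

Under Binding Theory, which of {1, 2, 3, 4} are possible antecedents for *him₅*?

{1, 3, 4}

*him* is a pronoun, so Principle B applies: it must be free in its binding domain.
Binding domain of *him₅*: the embedded TP, whose subject is Daniel₂.
*Tariq₁* c-commands the pronoun but from outside its binding domain, and is not c-commanded by it → coindexation permitted.
*Daniel₂* c-commands the pronoun within its binding domain → coindexation would violate Principle B.
*Emil₃* and the pronoun do not c-command one another → neither Principle B nor Principle C is at stake; coindexation permitted.
*Ivan₄* and the pronoun do not c-command one another → neither Principle B nor Principle C is at stake; coindexation permitted.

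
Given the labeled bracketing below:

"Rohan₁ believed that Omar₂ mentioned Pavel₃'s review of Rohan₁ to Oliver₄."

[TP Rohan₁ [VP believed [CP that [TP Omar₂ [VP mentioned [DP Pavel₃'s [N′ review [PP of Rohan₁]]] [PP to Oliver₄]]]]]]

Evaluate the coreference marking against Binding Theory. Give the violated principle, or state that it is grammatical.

The two coindexed NPs are *Rohan₁* (the higher occurrence) and *Rohan₁* (the lower occurrence).
*Rohan₁* (the lower occurrence) is an R-expression. Principle C requires it to be free everywhere.
*Rohan₁* (the higher occurrence) c-commands it and carries the same index.
The R-expression is bound → Principle C violation.

Principle C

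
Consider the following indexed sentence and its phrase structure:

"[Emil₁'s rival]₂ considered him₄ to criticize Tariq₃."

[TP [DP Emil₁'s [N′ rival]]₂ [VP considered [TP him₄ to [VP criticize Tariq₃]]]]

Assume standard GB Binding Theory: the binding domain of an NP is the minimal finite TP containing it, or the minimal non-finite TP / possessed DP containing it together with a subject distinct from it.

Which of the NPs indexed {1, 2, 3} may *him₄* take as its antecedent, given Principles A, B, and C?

*him* is a pronoun, so Principle B applies: it must be free in its binding domain.
Binding domain of *him₄*: the matrix TP, whose subject is [Emil₁'s rival]₂.
*Emil₁* and the pronoun do not c-command one another → neither Principle B nor Principle C is at stake; coindexation permitted.
*[Emil₁'s rival]₂* c-commands the pronoun within its binding domain → coindexation would violate Principle B.
*Tariq₃*: the pronoun c-commands this R-expression → coindexation would violate Principle C on *Tariq₃*.

{1}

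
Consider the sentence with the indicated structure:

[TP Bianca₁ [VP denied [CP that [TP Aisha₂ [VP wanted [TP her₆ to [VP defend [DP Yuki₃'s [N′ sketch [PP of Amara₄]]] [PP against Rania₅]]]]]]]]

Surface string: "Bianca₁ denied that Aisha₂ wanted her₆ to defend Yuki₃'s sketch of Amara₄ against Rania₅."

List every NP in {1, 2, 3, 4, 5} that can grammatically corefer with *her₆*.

*her* is a pronoun, so Principle B applies: it must be free in its binding domain.
Binding domain of *her₆*: the embedded TP, whose subject is Aisha₂.
*Bianca₁* c-commands the pronoun but from outside its binding domain, and is not c-commanded by it → coindexation permitted.
*Aisha₂* c-commands the pronoun within its binding domain → coindexation would violate Principle B.
*Yuki₃*: the pronoun c-commands this R-expression → coindexation would violate Principle C on *Yuki₃*.
*Amara₄*: the pronoun c-commands this R-expression → coindexation would violate Principle C on *Amara₄*.
*Rania₅*: the pronoun c-commands this R-expression → coindexation would violate Principle C on *Rania₅*.

{1}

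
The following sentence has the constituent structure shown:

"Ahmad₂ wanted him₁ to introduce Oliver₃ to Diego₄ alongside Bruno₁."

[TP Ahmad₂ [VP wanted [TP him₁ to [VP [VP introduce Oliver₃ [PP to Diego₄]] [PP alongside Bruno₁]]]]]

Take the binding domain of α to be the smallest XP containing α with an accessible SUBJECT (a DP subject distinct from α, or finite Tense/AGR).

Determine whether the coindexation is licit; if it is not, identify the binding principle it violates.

The two coindexed NPs are *him₁* and *Bruno₁*.
*Bruno₁* is an R-expression. Principle C requires it to be free everywhere.
*him₁* c-commands it and carries the same index.
The R-expression is bound → Principle C violation.

Principle C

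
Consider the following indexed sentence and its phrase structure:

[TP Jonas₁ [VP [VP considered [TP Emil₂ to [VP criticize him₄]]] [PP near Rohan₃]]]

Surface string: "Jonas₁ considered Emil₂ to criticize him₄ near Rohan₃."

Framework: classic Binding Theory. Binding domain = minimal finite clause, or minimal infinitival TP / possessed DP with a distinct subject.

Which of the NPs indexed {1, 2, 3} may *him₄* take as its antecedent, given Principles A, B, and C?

{1, 3}

*him* is a pronoun, so Principle B applies: it must be free in its binding domain.
Binding domain of *him₄*: the embedded TP, whose subject is Emil₂.
*Jonas₁* c-commands the pronoun but from outside its binding domain, and is not c-commanded by it → coindexation permitted.
*Emil₂* c-commands the pronoun within its binding domain → coindexation would violate Principle B.
*Rohan₃* and the pronoun do not c-command one another → neither Principle B nor Principle C is at stake; coindexation permitted.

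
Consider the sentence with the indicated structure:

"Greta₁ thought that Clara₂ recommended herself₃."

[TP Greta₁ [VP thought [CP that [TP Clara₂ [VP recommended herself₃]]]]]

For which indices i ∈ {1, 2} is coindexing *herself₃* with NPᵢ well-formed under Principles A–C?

{2}

*herself* is an anaphor, so Principle A applies: it must be bound in its binding domain.
Binding domain of *herself₃*: the embedded TP, whose subject is Clara₂.
*Greta₁* c-commands the anaphor but is outside its binding domain → cannot satisfy Principle A.
*Clara₂* c-commands the anaphor within its binding domain → licit binder.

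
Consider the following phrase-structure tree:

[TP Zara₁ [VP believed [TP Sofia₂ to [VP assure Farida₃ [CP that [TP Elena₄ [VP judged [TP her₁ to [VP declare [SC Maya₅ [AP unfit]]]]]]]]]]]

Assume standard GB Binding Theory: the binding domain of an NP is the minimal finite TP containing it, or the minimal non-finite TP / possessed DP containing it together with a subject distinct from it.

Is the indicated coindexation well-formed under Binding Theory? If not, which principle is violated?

The two coindexed NPs are *Zara₁* and *her₁*.
*her₁* is a pronoun; its binding domain is the embedded TP, whose subject is Elena₄. Within that domain it is c-commanded only by *Elena₄*, which carries a different index — the pronoun is free locally, so Principle B holds.
*Zara₁* is an R-expression; *her₁* does not c-command it, and no other NP shares its index, so Principle C is satisfied.
All principles are respected.

grammatical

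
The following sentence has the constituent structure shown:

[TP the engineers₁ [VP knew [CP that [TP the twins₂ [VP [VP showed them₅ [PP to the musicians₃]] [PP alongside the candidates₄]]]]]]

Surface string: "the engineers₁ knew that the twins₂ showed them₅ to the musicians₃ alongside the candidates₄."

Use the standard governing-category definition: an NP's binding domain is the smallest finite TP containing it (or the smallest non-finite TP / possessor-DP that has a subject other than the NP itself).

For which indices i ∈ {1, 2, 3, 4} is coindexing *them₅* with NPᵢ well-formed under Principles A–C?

{1, 4}

*them* is a pronoun, so Principle B applies: it must be free in its binding domain.
Binding domain of *them₅*: the embedded TP, whose subject is the twins₂.
*the engineers₁* c-commands the pronoun but from outside its binding domain, and is not c-commanded by it → coindexation permitted.
*the twins₂* c-commands the pronoun within its binding domain → coindexation would violate Principle B.
*the musicians₃*: the pronoun c-commands this R-expression → coindexation would violate Principle C on *the musicians₃*.
*the candidates₄* and the pronoun do not c-command one another → neither Principle B nor Principle C is at stake; coindexation permitted.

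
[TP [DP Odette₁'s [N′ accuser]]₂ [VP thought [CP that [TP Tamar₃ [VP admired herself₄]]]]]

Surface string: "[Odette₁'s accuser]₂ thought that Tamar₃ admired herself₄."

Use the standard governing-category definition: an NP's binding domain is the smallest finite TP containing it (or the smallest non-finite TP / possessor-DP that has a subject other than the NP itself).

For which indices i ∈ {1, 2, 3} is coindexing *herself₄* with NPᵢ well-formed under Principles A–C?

{3}

*herself* is an anaphor, so Principle A applies: it must be bound in its binding domain.
Binding domain of *herself₄*: the embedded TP, whose subject is Tamar₃.
*Odette₁* does not c-command the anaphor → cannot bind it.
*[Odette₁'s accuser]₂* c-commands the anaphor but is outside its binding domain → cannot satisfy Principle A.
*Tamar₃* c-commands the anaphor within its binding domain → licit binder.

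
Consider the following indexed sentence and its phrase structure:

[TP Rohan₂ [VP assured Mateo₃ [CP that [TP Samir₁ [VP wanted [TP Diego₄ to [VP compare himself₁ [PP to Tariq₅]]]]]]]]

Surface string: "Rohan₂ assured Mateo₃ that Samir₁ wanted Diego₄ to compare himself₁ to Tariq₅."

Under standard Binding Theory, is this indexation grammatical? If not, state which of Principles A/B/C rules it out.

Principle A

The two coindexed NPs are *Samir₁* and *himself₁*.
*himself₁* is an anaphor. Principle A requires it to be bound within its binding domain — the embedded TP, whose subject is Diego₄.
Within that domain it is c-commanded by *Diego₄*, which does not share its index.
*Samir₁* does c-command the anaphor, but from outside its binding domain.
The anaphor is unbound in its domain → Principle A violation.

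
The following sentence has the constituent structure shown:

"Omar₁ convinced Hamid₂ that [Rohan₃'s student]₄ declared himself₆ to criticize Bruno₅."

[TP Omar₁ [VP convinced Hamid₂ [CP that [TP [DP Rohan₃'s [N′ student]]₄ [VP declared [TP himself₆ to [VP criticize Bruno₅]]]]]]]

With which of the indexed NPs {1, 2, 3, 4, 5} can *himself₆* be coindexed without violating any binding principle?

*himself* is an anaphor, so Principle A applies: it must be bound in its binding domain.
Binding domain of *himself₆*: the embedded TP, whose subject is [Rohan₃'s student]₄.
*Omar₁* c-commands the anaphor but is outside its binding domain → cannot satisfy Principle A.
*Hamid₂* c-commands the anaphor but is outside its binding domain → cannot satisfy Principle A.
*Rohan₃* does not c-command the anaphor → cannot bind it.
*[Rohan₃'s student]₄* c-commands the anaphor within its binding domain → licit binder.
*Bruno₅* does not c-command the anaphor → cannot bind it.

{4}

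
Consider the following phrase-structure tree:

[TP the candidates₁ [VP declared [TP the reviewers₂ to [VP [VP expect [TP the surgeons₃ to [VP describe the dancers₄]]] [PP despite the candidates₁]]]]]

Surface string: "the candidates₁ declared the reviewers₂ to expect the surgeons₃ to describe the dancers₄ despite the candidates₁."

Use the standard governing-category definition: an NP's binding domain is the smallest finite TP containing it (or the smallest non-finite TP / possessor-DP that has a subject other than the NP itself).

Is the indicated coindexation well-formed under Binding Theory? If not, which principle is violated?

The two coindexed NPs are *the candidates₁* (the higher occurrence) and *the candidates₁* (the lower occurrence).
*the candidates₁* (the lower occurrence) is an R-expression. Principle C requires it to be free everywhere.
*the candidates₁* (the higher occurrence) c-commands it and carries the same index.
The R-expression is bound → Principle C violation.

Principle C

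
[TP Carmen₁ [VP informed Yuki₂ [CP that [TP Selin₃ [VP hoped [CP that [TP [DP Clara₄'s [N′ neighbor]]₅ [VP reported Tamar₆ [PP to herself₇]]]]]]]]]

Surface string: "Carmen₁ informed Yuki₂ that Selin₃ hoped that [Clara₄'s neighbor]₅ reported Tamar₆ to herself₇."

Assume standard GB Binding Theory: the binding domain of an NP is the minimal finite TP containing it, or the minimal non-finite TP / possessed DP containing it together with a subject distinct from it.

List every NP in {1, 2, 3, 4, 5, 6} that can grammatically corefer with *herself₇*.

{5, 6}

*herself* is an anaphor, so Principle A applies: it must be bound in its binding domain.
Binding domain of *herself₇*: the embedded TP, whose subject is [Clara₄'s neighbor]₅.
*Carmen₁* c-commands the anaphor but is outside its binding domain → cannot satisfy Principle A.
*Yuki₂* c-commands the anaphor but is outside its binding domain → cannot satisfy Principle A.
*Selin₃* c-commands the anaphor but is outside its binding domain → cannot satisfy Principle A.
*Clara₄* does not c-command the anaphor → cannot bind it.
*[Clara₄'s neighbor]₅* c-commands the anaphor within its binding domain → licit binder.
*Tamar₆* c-commands the anaphor within its binding domain → licit binder.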